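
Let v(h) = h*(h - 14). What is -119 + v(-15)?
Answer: 316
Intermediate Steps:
v(h) = h*(-14 + h)
-119 + v(-15) = -119 - 15*(-14 - 15) = -119 - 15*(-29) = -119 + 435 = 316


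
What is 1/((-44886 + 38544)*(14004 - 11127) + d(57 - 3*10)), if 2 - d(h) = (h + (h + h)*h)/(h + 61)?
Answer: -8/145967591 ≈ -5.4807e-8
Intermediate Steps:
d(h) = 2 - (h + 2*h**2)/(61 + h) (d(h) = 2 - (h + (h + h)*h)/(h + 61) = 2 - (h + (2*h)*h)/(61 + h) = 2 - (h + 2*h**2)/(61 + h))
1/((-44886 + 38544)*(14004 - 11127) + d(57 - 3*10)) = 1/((-44886 + 38544)*(14004 - 11127) + (122 + (57 - 3*10) - 2*(57 - 3*10)**2)/(61 + (57 - 3*10))) = 1/(-6342*2877 + (122 + (57 - 30) - 2*(57 - 30)**2)/(61 + (57 - 30))) = 1/(-18245934 + (122 + 27 - 2*27**2)/(61 + 27)) = 1/(-18245934 + (122 + 27 - 2*729)/88) = 1/(-18245934 + (122 + 27 - 1458)/88) = 1/(-18245934 + (1/88)*(-1309)) = 1/(-18245934 - 119/8) = 1/(-145967591/8) = -8/145967591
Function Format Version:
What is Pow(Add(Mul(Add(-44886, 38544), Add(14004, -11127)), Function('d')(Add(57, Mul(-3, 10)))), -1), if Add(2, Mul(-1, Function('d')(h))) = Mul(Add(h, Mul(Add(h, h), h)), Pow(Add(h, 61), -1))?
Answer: Rational(-8, 145967591) ≈ -5.4807e-8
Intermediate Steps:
Function('d')(h) = Add(2, Mul(-1, Pow(Add(61, h), -1), Add(h, Mul(2, Pow(h, 2))))) (Function('d')(h) = Add(2, Mul(-1, Mul(Add(h, Mul(Add(h, h), h)), Pow(Add(h, 61), -1)))) = Add(2, Mul(-1, Mul(Add(h, Mul(Mul(2, h), h)), Pow(Add(61, h), -1)))) = Add(2, Mul(-1, Mul(Add(h, Mul(2, Pow(h, 2))), Pow(Add(61, h), -1)))) = Add(2, Mul(-1, Mul(Pow(Add(61, h), -1), Add(h, Mul(2, Pow(h, 2)))))) = Add(2, Mul(-1, Pow(Add(61, h), -1), Add(h, Mul(2, Pow(h, 2))))))
Pow(Add(Mul(Add(-44886, 38544), Add(14004, -11127)), Function('d')(Add(57, Mul(-3, 10)))), -1) = Pow(Add(Mul(Add(-44886, 38544), Add(14004, -11127)), Mul(Pow(Add(61, Add(57, Mul(-3, 10))), -1), Add(122, Add(57, Mul(-3, 10)), Mul(-2, Pow(Add(57, Mul(-3, 10)), 2))))), -1) = Pow(Add(Mul(-6342, 2877), Mul(Pow(Add(61, Add(57, -30)), -1), Add(122, Add(57, -30), Mul(-2, Pow(Add(57, -30), 2))))), -1) = Pow(Add(-18245934, Mul(Pow(Add(61, 27), -1), Add(122, 27, Mul(-2, Pow(27, 2))))), -1) = Pow(Add(-18245934, Mul(Pow(88, -1), Add(122, 27, Mul(-2, 729)))), -1) = Pow(Add(-18245934, Mul(Rational(1, 88), Add(122, 27, -1458))), -1) = Pow(Add(-18245934, Mul(Rational(1, 88), -1309)), -1) = Pow(Add(-18245934, Rational(-119, 8)), -1) = Pow(Rational(-145967591, 8), -1) = Rational(-8, 145967591)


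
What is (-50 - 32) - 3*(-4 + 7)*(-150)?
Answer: 1268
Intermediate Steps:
(-50 - 32) - 3*(-4 + 7)*(-150) = -82 - 3*3*(-150) = -82 - 9*(-150) = -82 + 1350 = 1268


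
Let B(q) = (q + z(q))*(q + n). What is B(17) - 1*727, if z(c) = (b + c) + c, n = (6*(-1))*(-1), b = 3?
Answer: 515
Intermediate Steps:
n = 6 (n = -6*(-1) = 6)
z(c) = 3 + 2*c (z(c) = (3 + c) + c = 3 + 2*c)
B(q) = (3 + 3*q)*(6 + q) (B(q) = (q + (3 + 2*q))*(q + 6) = (3 + 3*q)*(6 + q))
B(17) - 1*727 = (18 + 3*17² + 21*17) - 1*727 = (18 + 3*289 + 357) - 727 = (18 + 867 + 357) - 727 = 1242 - 727 = 515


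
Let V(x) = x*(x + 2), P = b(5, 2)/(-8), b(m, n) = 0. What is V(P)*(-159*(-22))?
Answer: 0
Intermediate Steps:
P = 0 (P = 0/(-8) = 0*(-⅛) = 0)
V(x) = x*(2 + x)
V(P)*(-159*(-22)) = (0*(2 + 0))*(-159*(-22)) = (0*2)*3498 = 0*3498 = 0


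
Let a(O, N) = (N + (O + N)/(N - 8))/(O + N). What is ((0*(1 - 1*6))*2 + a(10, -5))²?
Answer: 196/169 ≈ 1.1598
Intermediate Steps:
a(O, N) = (N + (N + O)/(-8 + N))/(N + O)
((0*(1 - 1*6))*2 + a(10, -5))² = ((0*(1 - 1*6))*2 + (10 + (-5)² - 7*(-5))/((-5)² - 8*(-5) - 8*10 - 5*10))² = ((0*(1 - 6))*2 + (10 + 25 + 35)/(25 + 40 - 80 - 50))² = ((0*(-5))*2 + 70/(-65))² = (0*2 - 1/65*70)² = (0 - 14/13)² = (-14/13)² = 196/169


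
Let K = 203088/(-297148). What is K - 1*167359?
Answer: -12432648805/74287 ≈ -1.6736e+5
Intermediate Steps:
K = -50772/74287 (K = 203088*(-1/297148) = -50772/74287 ≈ -0.68346)
K - 1*167359 = -50772/74287 - 1*167359 = -50772/74287 - 167359 = -12432648805/74287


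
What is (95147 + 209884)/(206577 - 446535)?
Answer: -101677/79986 ≈ -1.2712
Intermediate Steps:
(95147 + 209884)/(206577 - 446535) = 305031/(-239958) = 305031*(-1/239958) = -101677/79986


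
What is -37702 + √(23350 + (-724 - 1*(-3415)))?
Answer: -37702 + √26041 ≈ -37541.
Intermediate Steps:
-37702 + √(23350 + (-724 - 1*(-3415))) = -37702 + √(23350 + (-724 + 3415)) = -37702 + √(23350 + 2691) = -37702 + √26041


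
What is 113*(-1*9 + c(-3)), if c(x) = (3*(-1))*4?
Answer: -2373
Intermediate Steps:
c(x) = -12 (c(x) = -3*4 = -12)
113*(-1*9 + c(-3)) = 113*(-1*9 - 12) = 113*(-9 - 12) = 113*(-21) = -2373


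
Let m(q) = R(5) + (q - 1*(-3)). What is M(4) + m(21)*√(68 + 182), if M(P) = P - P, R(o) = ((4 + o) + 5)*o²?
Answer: 1870*√10 ≈ 5913.5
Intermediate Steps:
R(o) = o²*(9 + o) (R(o) = (9 + o)*o² = o²*(9 + o))
M(P) = 0
m(q) = 353 + q (m(q) = 5²*(9 + 5) + (q - 1*(-3)) = 25*14 + (q + 3) = 350 + (3 + q) = 353 + q)
M(4) + m(21)*√(68 + 182) = 0 + (353 + 21)*√(68 + 182) = 0 + 374*√250 = 0 + 374*(5*√10) = 0 + 1870*√10 = 1870*√10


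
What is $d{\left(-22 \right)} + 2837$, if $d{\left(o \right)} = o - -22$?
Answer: $2837$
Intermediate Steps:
$d{\left(o \right)} = 22 + o$ ($d{\left(o \right)} = o + 22 = 22 + o$)
$d{\left(-22 \right)} + 2837 = \left(22 - 22\right) + 2837 = 0 + 2837 = 2837$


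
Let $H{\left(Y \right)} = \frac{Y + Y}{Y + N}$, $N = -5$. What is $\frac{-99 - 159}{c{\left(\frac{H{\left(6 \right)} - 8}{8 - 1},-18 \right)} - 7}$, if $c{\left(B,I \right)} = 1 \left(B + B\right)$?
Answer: $\frac{1806}{41} \approx 44.049$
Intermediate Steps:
$H{\left(Y \right)} = \frac{2 Y}{-5 + Y}$ ($H{\left(Y \right)} = \frac{Y + Y}{Y - 5} = \frac{2 Y}{-5 + Y}$)
$c{\left(B,I \right)} = 2 B$ ($c{\left(B,I \right)} = 1 \cdot 2 B = 2 B$)
$\frac{-99 - 159}{c{\left(\frac{H{\left(6 \right)} - 8}{8 - 1},-18 \right)} - 7} = \frac{-99 - 159}{2 \frac{2 \cdot 6 \frac{1}{-5 + 6} - 8}{8 - 1} - 7} = - \frac{258}{2 \frac{2 \cdot 6 \cdot 1^{-1} - 8}{7} - 7} = - \frac{258}{2 \left(2 \cdot 6 \cdot 1 - 8\right) \frac{1}{7} - 7} = - \frac{258}{2 \left(12 - 8\right) \frac{1}{7} - 7} = - \frac{258}{2 \cdot 4 \cdot \frac{1}{7} - 7} = - \frac{258}{2 \cdot \frac{4}{7} - 7} = - \frac{258}{\frac{8}{7} - 7} = - \frac{258}{- \frac{41}{7}} = \left(-258\right) \left(- \frac{7}{41}\right) = \frac{1806}{41}$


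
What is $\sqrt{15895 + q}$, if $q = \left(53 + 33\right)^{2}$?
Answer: $\sqrt{23291} \approx 152.61$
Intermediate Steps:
$q = 7396$ ($q = 86^{2} = 7396$)
$\sqrt{15895 + q} = \sqrt{15895 + 7396} = \sqrt{23291}$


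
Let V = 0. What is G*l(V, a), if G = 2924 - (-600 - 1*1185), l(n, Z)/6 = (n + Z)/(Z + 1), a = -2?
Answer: 56508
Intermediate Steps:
l(n, Z) = 6*(Z + n)/(1 + Z) (l(n, Z) = 6*((n + Z)/(Z + 1)) = 6*((Z + n)/(1 + Z)) = 6*(Z + n)/(1 + Z))
G = 4709 (G = 2924 - (-600 - 1185) = 2924 - 1*(-1785) = 2924 + 1785 = 4709)
G*l(V, a) = 4709*(6*(-2 + 0)/(1 - 2)) = 4709*(6*(-2)/(-1)) = 4709*(6*(-1)*(-2)) = 4709*12 = 56508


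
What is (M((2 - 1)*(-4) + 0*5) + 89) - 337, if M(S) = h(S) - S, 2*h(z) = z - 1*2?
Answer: -247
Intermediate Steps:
h(z) = -1 + z/2 (h(z) = (z - 1*2)/2 = (z - 2)/2 = (-2 + z)/2 = -1 + z/2)
M(S) = -1 - S/2 (M(S) = (-1 + S/2) - S = -1 - S/2)
(M((2 - 1)*(-4) + 0*5) + 89) - 337 = ((-1 - ((2 - 1)*(-4) + 0*5)/2) + 89) - 337 = ((-1 - (1*(-4) + 0)/2) + 89) - 337 = ((-1 - (-4 + 0)/2) + 89) - 337 = ((-1 - ½*(-4)) + 89) - 337 = ((-1 + 2) + 89) - 337 = (1 + 89) - 337 = 90 - 337 = -247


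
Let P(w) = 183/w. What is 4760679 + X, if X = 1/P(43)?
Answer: 871204300/183 ≈ 4.7607e+6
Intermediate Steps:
X = 43/183 (X = 1/(183/43) = 43/183 ≈ 0.23497)
4760679 + X = 4760679 + 43/183 = 871204300/183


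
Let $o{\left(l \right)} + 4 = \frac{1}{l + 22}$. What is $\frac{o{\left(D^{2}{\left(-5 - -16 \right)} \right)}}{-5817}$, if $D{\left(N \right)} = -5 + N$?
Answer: $\frac{11}{16066} \approx 0.00068468$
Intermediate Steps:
$o{\left(l \right)} = -4 + \frac{1}{22 + l}$ ($o{\left(l \right)} = -4 + \frac{1}{l + 22} = -4 + \frac{1}{22 + l}$)
$\frac{o{\left(D^{2}{\left(-5 - -16 \right)} \right)}}{-5817} = \frac{\frac{1}{22 + \left(-5 - -11\right)^{2}} \left(-87 - 4 \left(-5 - -11\right)^{2}\right)}{-5817} = \frac{-87 - 4 \left(-5 + \left(-5 + 16\right)\right)^{2}}{22 + \left(-5 + \left(-5 + 16\right)\right)^{2}} \left(- \frac{1}{5817}\right) = \frac{-87 - 4 \left(-5 + 11\right)^{2}}{22 + \left(-5 + 11\right)^{2}} \left(- \frac{1}{5817}\right) = \frac{-87 - 4 \cdot 6^{2}}{22 + 6^{2}} \left(- \frac{1}{5817}\right) = \frac{-87 - 144}{22 + 36} \left(- \frac{1}{5817}\right) = \frac{-87 - 144}{58} \left(- \frac{1}{5817}\right) = \frac{1}{58} \left(-231\right) \left(- \frac{1}{5817}\right) = \left(- \frac{231}{58}\right) \left(- \frac{1}{5817}\right) = \frac{11}{16066}$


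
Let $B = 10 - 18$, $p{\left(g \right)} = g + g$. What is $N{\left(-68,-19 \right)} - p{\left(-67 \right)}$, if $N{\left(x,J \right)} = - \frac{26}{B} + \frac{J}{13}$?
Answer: $\frac{7061}{52} \approx 135.79$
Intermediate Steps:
$p{\left(g \right)} = 2 g$
$B = -8$ ($B = 10 - 18 = -8$)
$N{\left(x,J \right)} = \frac{13}{4} + \frac{J}{13}$ ($N{\left(x,J \right)} = - \frac{26}{-8} + \frac{J}{13} = \left(-26\right) \left(- \frac{1}{8}\right) + J \frac{1}{13} = \frac{13}{4} + \frac{J}{13}$)
$N{\left(-68,-19 \right)} - p{\left(-67 \right)} = \left(\frac{13}{4} + \frac{1}{13} \left(-19\right)\right) - 2 \left(-67\right) = \left(\frac{13}{4} - \frac{19}{13}\right) - -134 = \frac{93}{52} + 134 = \frac{7061}{52}$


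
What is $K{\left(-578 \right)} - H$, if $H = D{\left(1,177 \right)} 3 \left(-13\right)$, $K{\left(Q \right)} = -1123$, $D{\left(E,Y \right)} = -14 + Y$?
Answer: $5234$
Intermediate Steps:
$H = -6357$ ($H = \left(-14 + 177\right) 3 \left(-13\right) = 163 \left(-39\right) = -6357$)
$K{\left(-578 \right)} - H = -1123 - -6357 = -1123 + 6357 = 5234$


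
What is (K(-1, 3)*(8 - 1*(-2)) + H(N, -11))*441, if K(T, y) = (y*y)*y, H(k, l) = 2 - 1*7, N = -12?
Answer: 116865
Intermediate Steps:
H(k, l) = -5 (H(k, l) = 2 - 7 = -5)
K(T, y) = y³ (K(T, y) = y²*y = y³)
(K(-1, 3)*(8 - 1*(-2)) + H(N, -11))*441 = (3³*(8 - 1*(-2)) - 5)*441 = (27*(8 + 2) - 5)*441 = (27*10 - 5)*441 = (270 - 5)*441 = 265*441 = 116865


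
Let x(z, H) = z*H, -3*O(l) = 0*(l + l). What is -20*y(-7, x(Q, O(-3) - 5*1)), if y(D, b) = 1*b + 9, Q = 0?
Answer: -180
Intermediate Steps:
O(l) = 0 (O(l) = -0*(l + l) = -0*2*l = -1/3*0 = 0)
x(z, H) = H*z
y(D, b) = 9 + b (y(D, b) = b + 9 = 9 + b)
-20*y(-7, x(Q, O(-3) - 5*1)) = -20*(9 + (0 - 5*1)*0) = -20*(9 + (0 - 5)*0) = -20*(9 - 5*0) = -20*(9 + 0) = -20*9 = -180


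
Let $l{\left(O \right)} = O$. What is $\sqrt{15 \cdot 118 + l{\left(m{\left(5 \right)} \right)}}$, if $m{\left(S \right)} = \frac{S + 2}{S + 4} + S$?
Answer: $\frac{\sqrt{15982}}{3} \approx 42.14$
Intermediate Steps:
$m{\left(S \right)} = S + \frac{2 + S}{4 + S}$ ($m{\left(S \right)} = \frac{2 + S}{4 + S} + S = S + \frac{2 + S}{4 + S}$)
$\sqrt{15 \cdot 118 + l{\left(m{\left(5 \right)} \right)}} = \sqrt{15 \cdot 118 + \frac{2 + 5^{2} + 5 \cdot 5}{4 + 5}} = \sqrt{1770 + \frac{2 + 25 + 25}{9}} = \sqrt{1770 + \frac{1}{9} \cdot 52} = \sqrt{1770 + \frac{52}{9}} = \sqrt{\frac{15982}{9}} = \frac{\sqrt{15982}}{3}$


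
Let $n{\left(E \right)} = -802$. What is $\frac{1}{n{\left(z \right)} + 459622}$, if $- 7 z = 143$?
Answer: $\frac{1}{458820} \approx 2.1795 \cdot 10^{-6}$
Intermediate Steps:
$z = - \frac{143}{7}$ ($z = \left(- \frac{1}{7}\right) 143 = - \frac{143}{7} \approx -20.429$)
$\frac{1}{n{\left(z \right)} + 459622} = \frac{1}{-802 + 459622} = \frac{1}{458820}$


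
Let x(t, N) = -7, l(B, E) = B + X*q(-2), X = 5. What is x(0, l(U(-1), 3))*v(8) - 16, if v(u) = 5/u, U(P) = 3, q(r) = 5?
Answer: -163/8 ≈ -20.375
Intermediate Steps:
l(B, E) = 25 + B (l(B, E) = B + 5*5 = B + 25 = 25 + B)
x(0, l(U(-1), 3))*v(8) - 16 = -35/8 - 16 = -163/8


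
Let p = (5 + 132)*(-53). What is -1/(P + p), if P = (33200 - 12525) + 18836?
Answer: -1/32250 ≈ -3.1008e-5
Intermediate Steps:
P = 39511 (P = 20675 + 18836 = 39511)
p = -7261 (p = 137*(-53) = -7261)
-1/(P + p) = -1/(39511 - 7261) = -1/32250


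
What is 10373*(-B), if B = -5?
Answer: 51865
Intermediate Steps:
10373*(-B) = 10373*(-1*(-5)) = 10373*5 = 51865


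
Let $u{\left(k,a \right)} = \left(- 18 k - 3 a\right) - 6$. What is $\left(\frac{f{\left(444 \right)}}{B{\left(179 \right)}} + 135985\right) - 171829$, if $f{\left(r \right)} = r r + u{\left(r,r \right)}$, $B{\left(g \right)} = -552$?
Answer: $- \frac{3328949}{92} \approx -36184.0$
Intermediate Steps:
$u{\left(k,a \right)} = -6 - 18 k - 3 a$
$f{\left(r \right)} = -6 + r^{2} - 21 r$ ($f{\left(r \right)} = r r - \left(6 + 21 r\right) = r^{2} - \left(6 + 21 r\right) = -6 + r^{2} - 21 r$)
$\left(\frac{f{\left(444 \right)}}{B{\left(179 \right)}} + 135985\right) - 171829 = \left(\frac{-6 + 444^{2} - 9324}{-552} + 135985\right) - 171829 = \left(\left(-6 + 197136 - 9324\right) \left(- \frac{1}{552}\right) + 135985\right) - 171829 = \left(187806 \left(- \frac{1}{552}\right) + 135985\right) - 171829 = \left(- \frac{31301}{92} + 135985\right) - 171829 = \frac{12479319}{92} - 171829 = - \frac{3328949}{92}$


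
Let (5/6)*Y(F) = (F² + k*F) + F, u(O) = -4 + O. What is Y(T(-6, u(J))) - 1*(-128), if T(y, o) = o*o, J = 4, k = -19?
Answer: 128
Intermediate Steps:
T(y, o) = o²
Y(F) = -108*F/5 + 6*F²/5 (Y(F) = 6*((F² - 19*F) + F)/5 = 6*(F² - 18*F)/5 = -108*F/5 + 6*F²/5)
Y(T(-6, u(J))) - 1*(-128) = 6*(-4 + 4)²*(-18 + (-4 + 4)²)/5 - 1*(-128) = (6/5)*0²*(-18 + 0²) + 128 = (6/5)*0*(-18 + 0) + 128 = (6/5)*0*(-18) + 128 = 0 + 128 = 128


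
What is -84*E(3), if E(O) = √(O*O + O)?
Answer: -168*√3 ≈ -290.98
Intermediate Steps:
E(O) = √(O + O²) (E(O) = √(O² + O) = √(O + O²))
-84*E(3) = -84*√3*√(1 + 3) = -84*2*√3 = -168*√3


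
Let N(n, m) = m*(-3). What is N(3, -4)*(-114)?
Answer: -1368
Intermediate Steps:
N(n, m) = -3*m
N(3, -4)*(-114) = -3*(-4)*(-114) = 12*(-114) = -1368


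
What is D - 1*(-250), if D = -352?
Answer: -102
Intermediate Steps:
D - 1*(-250) = -352 - 1*(-250) = -352 + 250 = -102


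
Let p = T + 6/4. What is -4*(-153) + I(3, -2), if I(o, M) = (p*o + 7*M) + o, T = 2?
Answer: 1223/2 ≈ 611.50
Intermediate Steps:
p = 7/2 (p = 2 + 6/4 = 2 + 6*(¼) = 2 + 3/2 = 7/2 ≈ 3.5000)
I(o, M) = 7*M + 9*o/2 (I(o, M) = (7*o/2 + 7*M) + o = (7*M + 7*o/2) + o = 7*M + 9*o/2)
-4*(-153) + I(3, -2) = -4*(-153) + (7*(-2) + (9/2)*3) = 612 + (-14 + 27/2) = 612 - ½ = 1223/2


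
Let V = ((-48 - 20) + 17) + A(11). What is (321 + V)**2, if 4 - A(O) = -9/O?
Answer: 9138529/121 ≈ 75525.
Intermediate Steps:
A(O) = 4 + 9/O (A(O) = 4 - (-9)/O = 4 + 9/O)
V = -508/11 (V = ((-48 - 20) + 17) + (4 + 9/11) = (-68 + 17) + (4 + 9*(1/11)) = -51 + (4 + 9/11) = -51 + 53/11 = -508/11 ≈ -46.182)
(321 + V)**2 = (321 - 508/11)**2 = (3023/11)**2 = 9138529/121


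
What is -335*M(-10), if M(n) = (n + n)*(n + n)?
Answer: -134000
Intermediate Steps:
M(n) = 4*n² (M(n) = (2*n)*(2*n) = 4*n²)
-335*M(-10) = -1340*(-10)² = -1340*100 = -335*400 = -134000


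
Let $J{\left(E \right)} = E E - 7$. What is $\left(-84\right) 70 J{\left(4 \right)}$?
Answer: $-52920$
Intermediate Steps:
$J{\left(E \right)} = -7 + E^{2}$ ($J{\left(E \right)} = E^{2} - 7 = -7 + E^{2}$)
$\left(-84\right) 70 J{\left(4 \right)} = \left(-84\right) 70 \left(-7 + 4^{2}\right) = - 5880 \left(-7 + 16\right) = \left(-5880\right) 9 = -52920$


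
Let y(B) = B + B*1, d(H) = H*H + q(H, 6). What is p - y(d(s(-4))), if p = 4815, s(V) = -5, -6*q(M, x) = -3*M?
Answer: 4770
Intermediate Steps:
q(M, x) = M/2 (q(M, x) = -(-1)*M/2 = M/2)
d(H) = H**2 + H/2 (d(H) = H*H + H/2 = H**2 + H/2)
y(B) = 2*B (y(B) = B + B = 2*B)
p - y(d(s(-4))) = 4815 - 2*(-5*(1/2 - 5)) = 4815 - 2*(-5*(-9/2)) = 4815 - 2*45/2 = 4815 - 1*45 = 4815 - 45 = 4770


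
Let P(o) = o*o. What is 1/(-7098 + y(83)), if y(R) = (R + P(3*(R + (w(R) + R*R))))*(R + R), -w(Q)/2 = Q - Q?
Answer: 1/72621529976 ≈ 1.3770e-11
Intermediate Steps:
w(Q) = 0 (w(Q) = -2*(Q - Q) = -2*0 = 0)
P(o) = o²
y(R) = 2*R*(R + (3*R + 3*R²)²) (y(R) = (R + (3*(R + (0 + R*R)))²)*(R + R) = (R + (3*(R + (0 + R²)))²)*(2*R) = (R + (3*(R + R²))²)*(2*R) = (R + (3*R + 3*R²)²)*(2*R) = 2*R*(R + (3*R + 3*R²)²))
1/(-7098 + y(83)) = 1/(-7098 + 83²*(2 + 18*83*(1 + 83)²)) = 1/(-7098 + 6889*(2 + 18*83*84²)) = 1/(-7098 + 6889*(2 + 18*83*7056)) = 1/(-7098 + 6889*(2 + 10541664)) = 1/(-7098 + 6889*10541666) = 1/(-7098 + 72621537074) = 1/72621529976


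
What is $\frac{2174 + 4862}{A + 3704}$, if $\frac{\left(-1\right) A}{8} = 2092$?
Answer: $- \frac{1759}{3258} \approx -0.5399$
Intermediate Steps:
$A = -16736$ ($A = \left(-8\right) 2092 = -16736$)
$\frac{2174 + 4862}{A + 3704} = \frac{2174 + 4862}{-16736 + 3704} = \frac{7036}{-13032} = 7036 \left(- \frac{1}{13032}\right) = - \frac{1759}{3258}$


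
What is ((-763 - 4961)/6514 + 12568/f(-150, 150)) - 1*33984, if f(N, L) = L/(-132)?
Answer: -3667766222/81425 ≈ -45045.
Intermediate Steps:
f(N, L) = -L/132 (f(N, L) = L*(-1/132) = -L/132)
((-763 - 4961)/6514 + 12568/f(-150, 150)) - 1*33984 = ((-763 - 4961)/6514 + 12568/((-1/132*150))) - 1*33984 = (-5724*1/6514 + 12568/(-25/22)) - 33984 = (-2862/3257 + 12568*(-22/25)) - 33984 = (-2862/3257 - 276496/25) - 33984 = -900619022/81425 - 33984 = -3667766222/81425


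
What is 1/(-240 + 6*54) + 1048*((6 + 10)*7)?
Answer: 9859585/84 ≈ 1.1738e+5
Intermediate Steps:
1/(-240 + 6*54) + 1048*((6 + 10)*7) = 1/(-240 + 324) + 1048*(16*7) = 1/84 + 1048*112 = 1/84 + 117376 = 9859585/84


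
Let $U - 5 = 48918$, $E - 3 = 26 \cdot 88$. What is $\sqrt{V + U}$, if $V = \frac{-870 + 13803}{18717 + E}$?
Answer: $\frac{\sqrt{1349484747221}}{5252} \approx 221.19$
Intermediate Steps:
$E = 2291$ ($E = 3 + 26 \cdot 88 = 3 + 2288 = 2291$)
$V = \frac{12933}{21008}$ ($V = \frac{-870 + 13803}{18717 + 2291} = \frac{12933}{21008} \approx 0.61562$)
$U = 48923$ ($U = 5 + 48918 = 48923$)
$\sqrt{V + U} = \sqrt{\frac{12933}{21008} + 48923} = \sqrt{\frac{1027787317}{21008}} = \frac{\sqrt{1349484747221}}{5252}$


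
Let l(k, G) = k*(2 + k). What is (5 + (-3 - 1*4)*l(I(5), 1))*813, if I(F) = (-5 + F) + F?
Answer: -195120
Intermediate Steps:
I(F) = -5 + 2*F
(5 + (-3 - 1*4)*l(I(5), 1))*813 = (5 + (-3 - 1*4)*((-5 + 2*5)*(2 + (-5 + 2*5))))*813 = (5 + (-3 - 4)*((-5 + 10)*(2 + (-5 + 10))))*813 = (5 - 35*(2 + 5))*813 = (5 - 35*7)*813 = (5 - 7*35)*813 = (5 - 245)*813 = -240*813 = -195120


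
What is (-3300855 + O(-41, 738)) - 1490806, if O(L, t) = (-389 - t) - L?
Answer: -4792747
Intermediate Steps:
O(L, t) = -389 - L - t
(-3300855 + O(-41, 738)) - 1490806 = (-3300855 + (-389 - 1*(-41) - 1*738)) - 1490806 = (-3300855 + (-389 + 41 - 738)) - 1490806 = (-3300855 - 1086) - 1490806 = -3301941 - 1490806 = -4792747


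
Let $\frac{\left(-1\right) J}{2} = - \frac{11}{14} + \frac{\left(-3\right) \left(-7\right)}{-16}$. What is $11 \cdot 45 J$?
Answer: $\frac{116325}{56} \approx 2077.2$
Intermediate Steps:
$J = \frac{235}{56}$ ($J = - 2 \left(- \frac{11}{14} + \frac{\left(-3\right) \left(-7\right)}{-16}\right) = - 2 \left(\left(-11\right) \frac{1}{14} + 21 \left(- \frac{1}{16}\right)\right) = - 2 \left(- \frac{11}{14} - \frac{21}{16}\right) = \left(-2\right) \left(- \frac{235}{112}\right) = \frac{235}{56} \approx 4.1964$)
$11 \cdot 45 J = 11 \cdot 45 \cdot \frac{235}{56} = 495 \cdot \frac{235}{56} = \frac{116325}{56}$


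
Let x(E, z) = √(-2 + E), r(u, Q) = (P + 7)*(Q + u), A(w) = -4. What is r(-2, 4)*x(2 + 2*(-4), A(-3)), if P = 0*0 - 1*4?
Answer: 12*I*√2 ≈ 16.971*I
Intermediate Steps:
P = -4 (P = 0 - 4 = -4)
r(u, Q) = 3*Q + 3*u (r(u, Q) = (-4 + 7)*(Q + u) = 3*(Q + u) = 3*Q + 3*u)
r(-2, 4)*x(2 + 2*(-4), A(-3)) = (3*4 + 3*(-2))*√(-2 + (2 + 2*(-4))) = (12 - 6)*√(-2 + (2 - 8)) = 6*√(-2 - 6) = 6*√(-8) = 6*(2*I*√2) = 12*I*√2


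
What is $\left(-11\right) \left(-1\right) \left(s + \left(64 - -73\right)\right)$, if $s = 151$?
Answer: $3168$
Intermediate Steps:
$\left(-11\right) \left(-1\right) \left(s + \left(64 - -73\right)\right) = \left(-11\right) \left(-1\right) \left(151 + \left(64 - -73\right)\right) = 11 \left(151 + \left(64 + 73\right)\right) = 11 \left(151 + 137\right) = 11 \cdot 288 = 3168$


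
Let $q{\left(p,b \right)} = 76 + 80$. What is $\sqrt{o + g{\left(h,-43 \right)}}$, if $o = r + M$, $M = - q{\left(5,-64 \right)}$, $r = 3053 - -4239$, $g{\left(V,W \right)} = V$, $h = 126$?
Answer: $\sqrt{7262} \approx 85.217$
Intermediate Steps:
$r = 7292$ ($r = 3053 + 4239 = 7292$)
$q{\left(p,b \right)} = 156$
$M = -156$ ($M = \left(-1\right) 156 = -156$)
$o = 7136$ ($o = 7292 - 156 = 7136$)
$\sqrt{o + g{\left(h,-43 \right)}} = \sqrt{7136 + 126} = \sqrt{7262}$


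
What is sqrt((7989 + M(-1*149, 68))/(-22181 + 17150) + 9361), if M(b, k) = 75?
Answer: sqrt(2924633777)/559 ≈ 96.744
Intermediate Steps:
sqrt((7989 + M(-1*149, 68))/(-22181 + 17150) + 9361) = sqrt((7989 + 75)/(-22181 + 17150) + 9361) = sqrt(8064/(-5031) + 9361) = sqrt(8064*(-1/5031) + 9361) = sqrt(-896/559 + 9361) = sqrt(5231903/559) = sqrt(2924633777)/559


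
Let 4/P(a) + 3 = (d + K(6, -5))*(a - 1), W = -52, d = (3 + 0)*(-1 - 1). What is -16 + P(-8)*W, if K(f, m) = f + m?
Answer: -440/21 ≈ -20.952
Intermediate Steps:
d = -6 (d = 3*(-2) = -6)
P(a) = 4/(2 - 5*a) (P(a) = 4/(-3 + (-6 + (6 - 5))*(a - 1)) = 4/(-3 + (-6 + 1)*(-1 + a)) = 4/(-3 - 5*(-1 + a)) = 4/(-3 + (5 - 5*a)) = 4/(2 - 5*a))
-16 + P(-8)*W = -16 + (4/(2 - 5*(-8)))*(-52) = -16 + (4/(2 + 40))*(-52) = -16 + (4/42)*(-52) = -16 + (4*(1/42))*(-52) = -16 + (2/21)*(-52) = -16 - 104/21 = -440/21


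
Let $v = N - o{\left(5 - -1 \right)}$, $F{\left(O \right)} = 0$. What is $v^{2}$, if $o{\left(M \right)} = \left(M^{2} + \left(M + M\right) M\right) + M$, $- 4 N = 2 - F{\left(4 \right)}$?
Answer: $\frac{52441}{4} \approx 13110.0$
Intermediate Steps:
$N = - \frac{1}{2}$ ($N = - \frac{2 - 0}{4} = - \frac{2 + 0}{4} = \left(- \frac{1}{4}\right) 2 = - \frac{1}{2} \approx -0.5$)
$o{\left(M \right)} = M + 3 M^{2}$ ($o{\left(M \right)} = \left(M^{2} + 2 M M\right) + M = \left(M^{2} + 2 M^{2}\right) + M = 3 M^{2} + M = M + 3 M^{2}$)
$v = - \frac{229}{2}$ ($v = - \frac{1}{2} - \left(5 - -1\right) \left(1 + 3 \left(5 - -1\right)\right) = - \frac{1}{2} - \left(5 + 1\right) \left(1 + 3 \left(5 + 1\right)\right) = - \frac{1}{2} - 6 \left(1 + 3 \cdot 6\right) = - \frac{1}{2} - 6 \left(1 + 18\right) = - \frac{1}{2} - 6 \cdot 19 = - \frac{1}{2} - 114 = - \frac{229}{2} \approx -114.5$)
$v^{2} = \left(- \frac{229}{2}\right)^{2} = \frac{52441}{4}$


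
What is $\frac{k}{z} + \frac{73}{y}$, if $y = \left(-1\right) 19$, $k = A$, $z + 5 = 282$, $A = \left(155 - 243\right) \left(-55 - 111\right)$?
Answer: $\frac{257331}{5263} \approx 48.894$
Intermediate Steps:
$A = 14608$ ($A = \left(-88\right) \left(-166\right) = 14608$)
$z = 277$ ($z = -5 + 282 = 277$)
$k = 14608$
$y = -19$
$\frac{k}{z} + \frac{73}{y} = \frac{14608}{277} + \frac{73}{-19} = 14608 \cdot \frac{1}{277} + 73 \left(- \frac{1}{19}\right) = \frac{14608}{277} - \frac{73}{19} = \frac{257331}{5263}$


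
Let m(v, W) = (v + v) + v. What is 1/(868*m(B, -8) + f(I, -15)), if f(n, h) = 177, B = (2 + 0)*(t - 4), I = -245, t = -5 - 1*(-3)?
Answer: -1/31071 ≈ -3.2184e-5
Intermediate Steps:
t = -2 (t = -5 + 3 = -2)
B = -12 (B = (2 + 0)*(-2 - 4) = 2*(-6) = -12)
m(v, W) = 3*v (m(v, W) = 2*v + v = 3*v)
1/(868*m(B, -8) + f(I, -15)) = 1/(868*(3*(-12)) + 177) = 1/(868*(-36) + 177) = 1/(-31248 + 177) = 1/(-31071) = -1/31071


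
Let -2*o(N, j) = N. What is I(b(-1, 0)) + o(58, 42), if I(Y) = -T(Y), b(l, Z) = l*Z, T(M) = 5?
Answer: -34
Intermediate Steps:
b(l, Z) = Z*l
o(N, j) = -N/2
I(Y) = -5 (I(Y) = -1*5 = -5)
I(b(-1, 0)) + o(58, 42) = -5 - 1/2*58 = -5 - 29 = -34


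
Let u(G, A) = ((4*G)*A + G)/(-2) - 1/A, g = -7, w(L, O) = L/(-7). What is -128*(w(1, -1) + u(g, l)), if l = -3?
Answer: 102976/21 ≈ 4903.6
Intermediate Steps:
w(L, O) = -L/7 (w(L, O) = L*(-⅐) = -L/7)
u(G, A) = -1/A - G/2 - 2*A*G (u(G, A) = (4*A*G + G)*(-½) - 1/A = (G + 4*A*G)*(-½) - 1/A = (-G/2 - 2*A*G) - 1/A = -1/A - G/2 - 2*A*G)
-128*(w(1, -1) + u(g, l)) = -128*(-⅐*1 + (-1/(-3) - ½*(-7) - 2*(-3)*(-7))) = -128*(-⅐ + (-1*(-⅓) + 7/2 - 42)) = -128*(-⅐ + (⅓ + 7/2 - 42)) = -128*(-⅐ - 229/6) = -128*(-1609/42) = 102976/21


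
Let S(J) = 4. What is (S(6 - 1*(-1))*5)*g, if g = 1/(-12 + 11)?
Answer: -20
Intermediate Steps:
g = -1 (g = 1/(-1) = -1)
(S(6 - 1*(-1))*5)*g = (4*5)*(-1) = 20*(-1) = -20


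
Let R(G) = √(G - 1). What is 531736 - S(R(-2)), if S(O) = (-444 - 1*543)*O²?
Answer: 528775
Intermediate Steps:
R(G) = √(-1 + G)
S(O) = -987*O² (S(O) = (-444 - 543)*O² = -987*O²)
531736 - S(R(-2)) = 531736 - (-987)*(√(-1 - 2))² = 531736 - (-987)*(√(-3))² = 531736 - (-987)*(I*√3)² = 531736 - (-987)*(-3) = 531736 - 1*2961 = 531736 - 2961 = 528775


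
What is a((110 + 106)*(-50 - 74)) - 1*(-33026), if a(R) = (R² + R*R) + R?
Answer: 1434771554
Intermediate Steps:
a(R) = R + 2*R² (a(R) = (R² + R²) + R = 2*R² + R = R + 2*R²)
a((110 + 106)*(-50 - 74)) - 1*(-33026) = ((110 + 106)*(-50 - 74))*(1 + 2*((110 + 106)*(-50 - 74))) - 1*(-33026) = (216*(-124))*(1 + 2*(216*(-124))) + 33026 = -26784*(1 + 2*(-26784)) + 33026 = -26784*(1 - 53568) + 33026 = -26784*(-53567) + 33026 = 1434738528 + 33026 = 1434771554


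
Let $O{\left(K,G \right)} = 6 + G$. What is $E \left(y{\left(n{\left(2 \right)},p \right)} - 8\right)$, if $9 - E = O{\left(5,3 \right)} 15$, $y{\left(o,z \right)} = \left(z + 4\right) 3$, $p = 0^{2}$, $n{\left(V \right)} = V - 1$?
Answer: $-504$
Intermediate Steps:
$n{\left(V \right)} = -1 + V$ ($n{\left(V \right)} = V - 1 = -1 + V$)
$p = 0$
$y{\left(o,z \right)} = 12 + 3 z$ ($y{\left(o,z \right)} = \left(4 + z\right) 3 = 12 + 3 z$)
$E = -126$ ($E = 9 - \left(6 + 3\right) 15 = 9 - 9 \cdot 15 = 9 - 135 = -126$)
$E \left(y{\left(n{\left(2 \right)},p \right)} - 8\right) = - 126 \left(\left(12 + 3 \cdot 0\right) - 8\right) = - 126 \left(\left(12 + 0\right) - 8\right) = - 126 \left(12 - 8\right) = \left(-126\right) 4 = -504$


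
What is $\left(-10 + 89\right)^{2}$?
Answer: $6241$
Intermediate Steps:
$\left(-10 + 89\right)^{2} = 79^{2} = 6241$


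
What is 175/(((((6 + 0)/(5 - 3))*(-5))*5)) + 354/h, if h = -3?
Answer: -361/3 ≈ -120.33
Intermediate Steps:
175/(((((6 + 0)/(5 - 3))*(-5))*5)) + 354/h = 175/(((((6 + 0)/(5 - 3))*(-5))*5)) + 354/(-3) = 175/((((6/2)*(-5))*5)) + 354*(-⅓) = 175/((((6*(½))*(-5))*5)) - 118 = 175/(((3*(-5))*5)) - 118 = 175/((-15*5)) - 118 = 175/(-75) - 118 = 175*(-1/75) - 118 = -7/3 - 118 = -361/3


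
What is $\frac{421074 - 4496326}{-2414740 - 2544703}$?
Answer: $\frac{4075252}{4959443} \approx 0.82172$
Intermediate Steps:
$\frac{421074 - 4496326}{-2414740 - 2544703} = - \frac{4075252}{-4959443} = \left(-4075252\right) \left(- \frac{1}{4959443}\right) = \frac{4075252}{4959443}$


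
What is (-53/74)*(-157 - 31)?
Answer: 4982/37 ≈ 134.65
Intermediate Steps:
(-53/74)*(-157 - 31) = -53*1/74*(-188) = -53/74*(-188) = 4982/37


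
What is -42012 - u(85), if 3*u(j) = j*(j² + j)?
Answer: -747386/3 ≈ -2.4913e+5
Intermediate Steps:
u(j) = j*(j + j²)/3 (u(j) = (j*(j² + j))/3 = (j*(j + j²))/3 = j*(j + j²)/3)
-42012 - u(85) = -42012 - 85²*(1 + 85)/3 = -42012 - 7225*86/3 = -42012 - 1*621350/3 = -42012 - 621350/3 = -747386/3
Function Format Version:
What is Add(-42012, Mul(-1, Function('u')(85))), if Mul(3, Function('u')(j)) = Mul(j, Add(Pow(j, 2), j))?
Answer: Rational(-747386, 3) ≈ -2.4913e+5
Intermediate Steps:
Function('u')(j) = Mul(Rational(1, 3), j, Add(j, Pow(j, 2))) (Function('u')(j) = Mul(Rational(1, 3), Mul(j, Add(Pow(j, 2), j))) = Mul(Rational(1, 3), Mul(j, Add(j, Pow(j, 2)))) = Mul(Rational(1, 3), j, Add(j, Pow(j, 2))))
Add(-42012, Mul(-1, Function('u')(85))) = Add(-42012, Mul(-1, Mul(Rational(1, 3), Pow(85, 2), Add(1, 85)))) = Add(-42012, Mul(-1, Mul(Rational(1, 3), 7225, 86))) = Add(-42012, Mul(-1, Rational(621350, 3))) = Add(-42012, Rational(-621350, 3)) = Rational(-747386, 3)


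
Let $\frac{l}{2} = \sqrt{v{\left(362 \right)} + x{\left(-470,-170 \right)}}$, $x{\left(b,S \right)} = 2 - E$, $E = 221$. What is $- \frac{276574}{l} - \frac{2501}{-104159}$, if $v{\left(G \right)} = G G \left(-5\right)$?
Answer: $\frac{2501}{104159} + \frac{138287 i \sqrt{655439}}{655439} \approx 0.024011 + 170.81 i$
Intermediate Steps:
$v{\left(G \right)} = - 5 G^{2}$ ($v{\left(G \right)} = G^{2} \left(-5\right) = - 5 G^{2}$)
$x{\left(b,S \right)} = -219$ ($x{\left(b,S \right)} = 2 - 221 = -219$)
$l = 2 i \sqrt{655439}$ ($l = 2 \sqrt{- 5 \cdot 362^{2} - 219} = 2 \sqrt{\left(-5\right) 131044 - 219} = 2 \sqrt{-655220 - 219} = 2 \sqrt{-655439} = 2 i \sqrt{655439} \approx 1619.2 i$)
$- \frac{276574}{l} - \frac{2501}{-104159} = - \frac{276574}{2 i \sqrt{655439}} - \frac{2501}{-104159} = - 276574 \left(- \frac{i \sqrt{655439}}{1310878}\right) - - \frac{2501}{104159} = \frac{138287 i \sqrt{655439}}{655439} + \frac{2501}{104159} = \frac{2501}{104159} + \frac{138287 i \sqrt{655439}}{655439}$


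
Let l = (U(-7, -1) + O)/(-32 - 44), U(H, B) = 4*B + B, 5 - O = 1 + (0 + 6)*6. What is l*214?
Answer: 3959/38 ≈ 104.18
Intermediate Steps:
O = -32 (O = 5 - (1 + (0 + 6)*6) = 5 - (1 + 6*6) = 5 - (1 + 36) = 5 - 1*37 = 5 - 37 = -32)
U(H, B) = 5*B
l = 37/76 (l = (5*(-1) - 32)/(-32 - 44) = (-5 - 32)/(-76) = -37*(-1/76) = 37/76 ≈ 0.48684)
l*214 = (37/76)*214 = 3959/38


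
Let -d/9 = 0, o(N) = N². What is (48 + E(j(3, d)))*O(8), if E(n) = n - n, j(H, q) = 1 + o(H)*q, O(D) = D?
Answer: 384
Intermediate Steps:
d = 0 (d = -9*0 = 0)
j(H, q) = 1 + q*H² (j(H, q) = 1 + H²*q = 1 + q*H²)
E(n) = 0
(48 + E(j(3, d)))*O(8) = (48 + 0)*8 = 48*8 = 384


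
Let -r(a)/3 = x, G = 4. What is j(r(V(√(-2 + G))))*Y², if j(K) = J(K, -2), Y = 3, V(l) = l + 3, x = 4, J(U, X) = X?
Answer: -18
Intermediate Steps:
V(l) = 3 + l
r(a) = -12 (r(a) = -3*4 = -12)
j(K) = -2
j(r(V(√(-2 + G))))*Y² = -2*3² = -2*9 = -18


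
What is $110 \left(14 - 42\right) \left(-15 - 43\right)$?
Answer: $178640$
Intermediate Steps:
$110 \left(14 - 42\right) \left(-15 - 43\right) = 110 \left(\left(-28\right) \left(-58\right)\right) = 110 \cdot 1624 = 178640$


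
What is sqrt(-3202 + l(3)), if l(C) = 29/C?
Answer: I*sqrt(28731)/3 ≈ 56.501*I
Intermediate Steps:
sqrt(-3202 + l(3)) = sqrt(-3202 + 29/3) = sqrt(-9577/3) = I*sqrt(28731)/3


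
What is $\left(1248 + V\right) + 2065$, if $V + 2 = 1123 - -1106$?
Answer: $5540$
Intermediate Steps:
$V = 2227$ ($V = -2 + \left(1123 - -1106\right) = -2 + \left(1123 + 1106\right) = -2 + 2229 = 2227$)
$\left(1248 + V\right) + 2065 = \left(1248 + 2227\right) + 2065 = 3475 + 2065 = 5540$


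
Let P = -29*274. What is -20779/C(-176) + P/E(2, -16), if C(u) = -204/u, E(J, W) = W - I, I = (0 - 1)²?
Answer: -890438/51 ≈ -17460.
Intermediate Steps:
I = 1 (I = (-1)² = 1)
E(J, W) = -1 + W (E(J, W) = W - 1*1 = W - 1 = -1 + W)
P = -7946
-20779/C(-176) + P/E(2, -16) = -20779/((-204/(-176))) - 7946/(-1 - 16) = -20779/((-204*(-1/176))) - 7946/(-17) = -20779/51/44 - 7946*(-1/17) = -20779*44/51 + 7946/17 = -914276/51 + 7946/17 = -890438/51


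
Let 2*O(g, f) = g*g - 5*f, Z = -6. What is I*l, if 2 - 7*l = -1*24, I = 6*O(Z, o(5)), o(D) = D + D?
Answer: -156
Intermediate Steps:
o(D) = 2*D
O(g, f) = g²/2 - 5*f/2 (O(g, f) = (g*g - 5*f)/2 = (g² - 5*f)/2 = g²/2 - 5*f/2)
I = -42 (I = 6*((½)*(-6)² - 5*5) = 6*((½)*36 - 5/2*10) = 6*(18 - 25) = 6*(-7) = -42)
l = 26/7 (l = 2/7 - (-1)*24/7 = 2/7 - ⅐*(-24) = 2/7 + 24/7 = 26/7 ≈ 3.7143)
I*l = -42*26/7 = -156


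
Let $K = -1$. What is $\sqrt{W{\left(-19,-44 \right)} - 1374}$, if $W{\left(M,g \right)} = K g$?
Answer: $i \sqrt{1330} \approx 36.469 i$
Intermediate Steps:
$W{\left(M,g \right)} = - g$
$\sqrt{W{\left(-19,-44 \right)} - 1374} = \sqrt{\left(-1\right) \left(-44\right) - 1374} = \sqrt{44 - 1374} = \sqrt{-1330} = i \sqrt{1330}$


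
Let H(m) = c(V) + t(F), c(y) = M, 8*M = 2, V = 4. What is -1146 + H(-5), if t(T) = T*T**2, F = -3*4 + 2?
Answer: -8583/4 ≈ -2145.8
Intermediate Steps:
M = 1/4 (M = (1/8)*2 = 1/4 ≈ 0.25000)
c(y) = 1/4
F = -10 (F = -12 + 2 = -10)
t(T) = T**3
H(m) = -3999/4 (H(m) = 1/4 + (-10)**3 = 1/4 - 1000 = -3999/4)
-1146 + H(-5) = -1146 - 3999/4 = -8583/4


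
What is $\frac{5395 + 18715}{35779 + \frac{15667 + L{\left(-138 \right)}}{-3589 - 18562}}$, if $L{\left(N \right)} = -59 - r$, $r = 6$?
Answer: $\frac{534060610}{792525027} \approx 0.67387$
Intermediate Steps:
$L{\left(N \right)} = -65$ ($L{\left(N \right)} = -59 - 6 = -65$)
$\frac{5395 + 18715}{35779 + \frac{15667 + L{\left(-138 \right)}}{-3589 - 18562}} = \frac{5395 + 18715}{35779 + \frac{15667 - 65}{-3589 - 18562}} = \frac{24110}{35779 + \frac{15602}{-22151}} = \frac{24110}{35779 + 15602 \left(- \frac{1}{22151}\right)} = \frac{24110}{35779 - \frac{15602}{22151}} = \frac{24110}{\frac{792525027}{22151}} = 24110 \cdot \frac{22151}{792525027} = \frac{534060610}{792525027}$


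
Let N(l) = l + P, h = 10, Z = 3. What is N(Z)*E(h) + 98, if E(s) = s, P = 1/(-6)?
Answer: 379/3 ≈ 126.33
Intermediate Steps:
P = -1/6 ≈ -0.16667
N(l) = -1/6 + l (N(l) = l - 1/6 = -1/6 + l)
N(Z)*E(h) + 98 = (-1/6 + 3)*10 + 98 = (17/6)*10 + 98 = 85/3 + 98 = 379/3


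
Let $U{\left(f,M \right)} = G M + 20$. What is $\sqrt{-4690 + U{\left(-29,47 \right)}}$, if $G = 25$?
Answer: $i \sqrt{3495} \approx 59.119 i$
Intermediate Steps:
$U{\left(f,M \right)} = 20 + 25 M$ ($U{\left(f,M \right)} = 25 M + 20 = 20 + 25 M$)
$\sqrt{-4690 + U{\left(-29,47 \right)}} = \sqrt{-4690 + \left(20 + 25 \cdot 47\right)} = \sqrt{-4690 + \left(20 + 1175\right)} = \sqrt{-4690 + 1195} = \sqrt{-3495} = i \sqrt{3495}$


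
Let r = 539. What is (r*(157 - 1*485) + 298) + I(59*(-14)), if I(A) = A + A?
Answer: -178146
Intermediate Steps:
I(A) = 2*A
(r*(157 - 1*485) + 298) + I(59*(-14)) = (539*(157 - 1*485) + 298) + 2*(59*(-14)) = (539*(157 - 485) + 298) + 2*(-826) = (539*(-328) + 298) - 1652 = (-176792 + 298) - 1652 = -176494 - 1652 = -178146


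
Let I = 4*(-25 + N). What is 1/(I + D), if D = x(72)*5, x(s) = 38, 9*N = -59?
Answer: 9/574 ≈ 0.015679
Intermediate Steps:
N = -59/9 (N = (⅑)*(-59) = -59/9 ≈ -6.5556)
I = -1136/9 (I = 4*(-25 - 59/9) = 4*(-284/9) = -1136/9 ≈ -126.22)
D = 190 (D = 38*5 = 190)
1/(I + D) = 1/(-1136/9 + 190) = 1/(574/9) = 9/574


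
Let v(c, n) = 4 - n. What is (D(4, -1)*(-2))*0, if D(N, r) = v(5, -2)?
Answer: 0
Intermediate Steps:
D(N, r) = 6 (D(N, r) = 4 - 1*(-2) = 4 + 2 = 6)
(D(4, -1)*(-2))*0 = (6*(-2))*0 = -12*0 = 0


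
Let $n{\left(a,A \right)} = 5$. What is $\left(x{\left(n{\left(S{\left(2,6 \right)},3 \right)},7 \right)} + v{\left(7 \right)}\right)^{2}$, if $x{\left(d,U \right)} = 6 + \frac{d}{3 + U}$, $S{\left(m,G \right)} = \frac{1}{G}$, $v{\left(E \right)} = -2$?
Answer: $\frac{81}{4} \approx 20.25$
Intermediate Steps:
$x{\left(d,U \right)} = 6 + \frac{d}{3 + U}$
$\left(x{\left(n{\left(S{\left(2,6 \right)},3 \right)},7 \right)} + v{\left(7 \right)}\right)^{2} = \left(\frac{18 + 5 + 6 \cdot 7}{3 + 7} - 2\right)^{2} = \left(\frac{18 + 5 + 42}{10} - 2\right)^{2} = \left(\frac{1}{10} \cdot 65 - 2\right)^{2} = \left(\frac{13}{2} - 2\right)^{2} = \left(\frac{9}{2}\right)^{2} = \frac{81}{4}$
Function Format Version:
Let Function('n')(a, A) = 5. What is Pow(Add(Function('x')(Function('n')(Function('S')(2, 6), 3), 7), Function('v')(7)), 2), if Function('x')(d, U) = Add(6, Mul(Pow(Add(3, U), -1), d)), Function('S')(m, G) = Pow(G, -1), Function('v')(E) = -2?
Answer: Rational(81, 4) ≈ 20.250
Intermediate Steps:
Function('x')(d, U) = Add(6, Mul(d, Pow(Add(3, U), -1)))
Pow(Add(Function('x')(Function('n')(Function('S')(2, 6), 3), 7), Function('v')(7)), 2) = Pow(Add(Mul(Pow(Add(3, 7), -1), Add(18, 5, Mul(6, 7))), -2), 2) = Pow(Add(Mul(Pow(10, -1), Add(18, 5, 42)), -2), 2) = Pow(Add(Mul(Rational(1, 10), 65), -2), 2) = Pow(Add(Rational(13, 2), -2), 2) = Pow(Rational(9, 2), 2) = Rational(81, 4)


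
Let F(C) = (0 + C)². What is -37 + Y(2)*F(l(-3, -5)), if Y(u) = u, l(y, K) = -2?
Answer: -29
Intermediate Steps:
F(C) = C²
-37 + Y(2)*F(l(-3, -5)) = -37 + 2*(-2)² = -37 + 2*4 = -37 + 8 = -29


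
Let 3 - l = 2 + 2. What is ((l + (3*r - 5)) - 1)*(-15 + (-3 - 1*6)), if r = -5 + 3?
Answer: 312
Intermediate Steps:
r = -2
l = -1 (l = 3 - (2 + 2) = 3 - 1*4 = 3 - 4 = -1)
((l + (3*r - 5)) - 1)*(-15 + (-3 - 1*6)) = ((-1 + (3*(-2) - 5)) - 1)*(-15 + (-3 - 1*6)) = ((-1 + (-6 - 5)) - 1)*(-15 + (-3 - 6)) = ((-1 - 11) - 1)*(-15 - 9) = (-12 - 1)*(-24) = -13*(-24) = 312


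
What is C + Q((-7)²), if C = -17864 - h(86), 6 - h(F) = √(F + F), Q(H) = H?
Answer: -17821 + 2*√43 ≈ -17808.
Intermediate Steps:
h(F) = 6 - √2*√F (h(F) = 6 - √(F + F) = 6 - √(2*F) = 6 - √2*√F)
C = -17870 + 2*√43 (C = -17864 - (6 - √2*√86) = -17864 - (6 - 2*√43) = -17864 + (-6 + 2*√43) = -17870 + 2*√43 ≈ -17857.)
C + Q((-7)²) = (-17870 + 2*√43) + (-7)² = (-17870 + 2*√43) + 49 = -17821 + 2*√43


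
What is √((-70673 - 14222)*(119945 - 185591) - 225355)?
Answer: √5572791815 ≈ 74651.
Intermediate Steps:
√((-70673 - 14222)*(119945 - 185591) - 225355) = √(-84895*(-65646) - 225355) = √(5573017170 - 225355) = √5572791815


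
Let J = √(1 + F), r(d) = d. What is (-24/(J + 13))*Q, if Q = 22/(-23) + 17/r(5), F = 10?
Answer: -43836/9085 + 3372*√11/9085 ≈ -3.5941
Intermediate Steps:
J = √11 (J = √(1 + 10) = √11 ≈ 3.3166)
Q = 281/115 (Q = 22/(-23) + 17/5 = 22*(-1/23) + 17*(⅕) = -22/23 + 17/5 = 281/115 ≈ 2.4435)
(-24/(J + 13))*Q = (-24/(√11 + 13))*(281/115) = (-24/(13 + √11))*(281/115) = -24/(13 + √11)*(281/115) = -6744/(115*(13 + √11))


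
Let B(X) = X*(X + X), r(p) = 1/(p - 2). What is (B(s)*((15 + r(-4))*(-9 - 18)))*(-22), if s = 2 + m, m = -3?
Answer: 17622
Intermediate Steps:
r(p) = 1/(-2 + p)
s = -1 (s = 2 - 3 = -1)
B(X) = 2*X² (B(X) = X*(2*X) = 2*X²)
(B(s)*((15 + r(-4))*(-9 - 18)))*(-22) = ((2*(-1)²)*((15 + 1/(-2 - 4))*(-9 - 18)))*(-22) = ((2*1)*((15 + 1/(-6))*(-27)))*(-22) = (2*((15 - ⅙)*(-27)))*(-22) = (2*((89/6)*(-27)))*(-22) = (2*(-801/2))*(-22) = -801*(-22) = 17622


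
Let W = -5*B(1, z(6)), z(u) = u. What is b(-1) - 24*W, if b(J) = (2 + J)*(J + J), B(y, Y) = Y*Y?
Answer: 4318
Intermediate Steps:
B(y, Y) = Y²
b(J) = 2*J*(2 + J) (b(J) = (2 + J)*(2*J) = 2*J*(2 + J))
W = -180 (W = -5*6² = -5*36 = -180)
b(-1) - 24*W = 2*(-1)*(2 - 1) - 24*(-180) = 2*(-1)*1 + 4320 = -2 + 4320 = 4318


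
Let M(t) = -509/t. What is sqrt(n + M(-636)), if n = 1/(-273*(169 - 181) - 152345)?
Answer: sqrt(1798398545080935)/47403942 ≈ 0.89460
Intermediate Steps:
n = -1/149069 (n = 1/(-273*(-12) - 152345) = 1/(3276 - 152345) = 1/(-149069) = -1/149069 ≈ -6.7083e-6)
sqrt(n + M(-636)) = sqrt(-1/149069 - 509/(-636)) = sqrt(-1/149069 - 509*(-1/636)) = sqrt(-1/149069 + 509/636) = sqrt(75875485/94807884) = sqrt(1798398545080935)/47403942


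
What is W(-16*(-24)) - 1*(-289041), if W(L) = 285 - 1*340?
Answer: 288986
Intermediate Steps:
W(L) = -55 (W(L) = 285 - 340 = -55)
W(-16*(-24)) - 1*(-289041) = -55 - 1*(-289041) = -55 + 289041 = 288986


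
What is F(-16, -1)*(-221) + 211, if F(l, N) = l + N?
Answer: 3968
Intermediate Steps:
F(l, N) = N + l
F(-16, -1)*(-221) + 211 = (-1 - 16)*(-221) + 211 = -17*(-221) + 211 = 3757 + 211 = 3968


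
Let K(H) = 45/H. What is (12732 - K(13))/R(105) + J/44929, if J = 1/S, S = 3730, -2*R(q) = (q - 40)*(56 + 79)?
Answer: -3697398081071/1274485217850 ≈ -2.9011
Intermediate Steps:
R(q) = 2700 - 135*q/2 (R(q) = -(q - 40)*(56 + 79)/2 = -(-40 + q)*135/2 = -(-5400 + 135*q)/2 = 2700 - 135*q/2)
J = 1/3730 ≈ 0.00026810
(12732 - K(13))/R(105) + J/44929 = (12732 - 45/13)/(2700 - 135/2*105) + (1/3730)/44929 = (12732 - 45/13)/(2700 - 14175/2) + (1/3730)*(1/44929) = (12732 - 1*45/13)/(-8775/2) + 1/167585170 = (12732 - 45/13)*(-2/8775) + 1/167585170 = (165471/13)*(-2/8775) + 1/167585170 = -110314/38025 + 1/167585170 = -3697398081071/1274485217850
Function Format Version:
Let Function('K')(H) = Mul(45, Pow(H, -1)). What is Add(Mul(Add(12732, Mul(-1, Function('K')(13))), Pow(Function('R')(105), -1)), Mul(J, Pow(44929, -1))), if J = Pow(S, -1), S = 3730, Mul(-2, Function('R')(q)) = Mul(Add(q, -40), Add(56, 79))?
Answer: Rational(-3697398081071, 1274485217850) ≈ -2.9011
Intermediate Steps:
Function('R')(q) = Add(2700, Mul(Rational(-135, 2), q)) (Function('R')(q) = Mul(Rational(-1, 2), Mul(Add(q, -40), Add(56, 79))) = Mul(Rational(-1, 2), Mul(Add(-40, q), 135)) = Mul(Rational(-1, 2), Add(-5400, Mul(135, q))) = Add(2700, Mul(Rational(-135, 2), q)))
J = Rational(1, 3730) (J = Pow(3730, -1) = Rational(1, 3730) ≈ 0.00026810)
Add(Mul(Add(12732, Mul(-1, Function('K')(13))), Pow(Function('R')(105), -1)), Mul(J, Pow(44929, -1))) = Add(Mul(Add(12732, Mul(-1, Mul(45, Pow(13, -1)))), Pow(Add(2700, Mul(Rational(-135, 2), 105)), -1)), Mul(Rational(1, 3730), Pow(44929, -1))) = Add(Mul(Add(12732, Mul(-1, Mul(45, Rational(1, 13)))), Pow(Add(2700, Rational(-14175, 2)), -1)), Mul(Rational(1, 3730), Rational(1, 44929))) = Add(Mul(Add(12732, Mul(-1, Rational(45, 13))), Pow(Rational(-8775, 2), -1)), Rational(1, 167585170)) = Add(Mul(Add(12732, Rational(-45, 13)), Rational(-2, 8775)), Rational(1, 167585170)) = Add(Mul(Rational(165471, 13), Rational(-2, 8775)), Rational(1, 167585170)) = Add(Rational(-110314, 38025), Rational(1, 167585170)) = Rational(-3697398081071, 1274485217850)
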